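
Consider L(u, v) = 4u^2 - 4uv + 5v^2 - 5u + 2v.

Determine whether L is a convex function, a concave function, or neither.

convex

L is quadratic, so its Hessian is the constant matrix H = [[8, -4], [-4, 10]].
det(H) = 64, tr(H) = 18.
det(H) > 0 and tr(H) > 0, so H is positive definite everywhere: convex.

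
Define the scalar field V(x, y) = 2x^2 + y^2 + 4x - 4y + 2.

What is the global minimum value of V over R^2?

V(x,y) separates as P(x) + Q(y) + 2, so its minimum is min P + min Q + 2.
P'(x) = 4x + 4 vanishes at x ∈ {-1}; Q'(y) = 2y - 4 vanishes at y ∈ {2}.
Local minima of P (where P''>0): P(-1)=-2. Local minima of Q: Q(2)=-4.
So the global minimum of V is P(-1) + Q(2) + 2 = -2 − 4 + 2 = -4, attained at (-1, 2).

-4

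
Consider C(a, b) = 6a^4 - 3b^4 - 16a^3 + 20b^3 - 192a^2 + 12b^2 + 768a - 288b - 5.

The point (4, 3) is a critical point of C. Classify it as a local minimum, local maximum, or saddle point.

local minimum

The mixed partial ∂²C/∂a∂b is 0, so the Hessian at any point is diag(C_aa, C_bb) = diag(24(3a^2 - 4a - 16), 12(-3b^2 + 10b + 2)).
At (4, 3): H = diag(384, 60).
Both eigenvalues are positive, so H is positive definite: a local minimum.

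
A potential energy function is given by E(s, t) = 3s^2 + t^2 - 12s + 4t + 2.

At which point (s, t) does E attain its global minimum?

(2, -2)

E(s,t) separates as P(s) + Q(t) + 2, so its minimum is min P + min Q + 2.
P'(s) = 6s - 12 vanishes at s ∈ {2}; Q'(t) = 2(t + 2) vanishes at t ∈ {-2}.
Local minima of P (where P''>0): P(2)=-12. Local minima of Q: Q(-2)=-4.
So the global minimum of E is P(2) + Q(-2) + 2 = -12 − 4 + 2 = -14, attained at (2, -2).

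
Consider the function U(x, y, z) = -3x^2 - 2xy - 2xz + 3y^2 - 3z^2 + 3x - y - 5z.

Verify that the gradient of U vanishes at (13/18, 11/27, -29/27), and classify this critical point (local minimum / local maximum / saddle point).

∇U = (-6x - 2y - 2z + 3, -2x + 6y - 1, -2x - 6z - 5); substituting (13/18, 11/27, -29/27) gives ∇U = (0, 0, 0), so (13/18, 11/27, -29/27) is indeed a critical point.
The Hessian is constant: H = [[-6, -2, -2], [-2, 6, 0], [-2, 0, -6]].
Leading principal minors: Δ₁ = -6, Δ₂ = -40, Δ₃ = 216.
The minors fit neither the all-positive nor the alternating-sign pattern, so H is indefinite: a saddle point.

saddle point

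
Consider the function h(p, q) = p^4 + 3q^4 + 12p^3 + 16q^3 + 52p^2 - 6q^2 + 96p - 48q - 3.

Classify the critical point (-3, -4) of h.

The mixed partial ∂²h/∂p∂q is 0, so the Hessian at any point is diag(h_pp, h_qq) = diag(4(3p^2 + 18p + 26), 12(3q^2 + 8q - 1)).
At (-3, -4): H = diag(-4, 180).
The eigenvalues have opposite signs, so H is indefinite: a saddle point.

saddle point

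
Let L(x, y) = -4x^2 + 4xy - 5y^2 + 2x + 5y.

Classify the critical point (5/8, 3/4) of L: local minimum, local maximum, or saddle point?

local maximum

The Hessian of L is constant: H = [[-8, 4], [4, -10]].
det(H) = (-8)·(-10) − 4² = 64.
det(H) > 0 and tr(H) = -18 < 0, so H is negative definite and the point is a local maximum.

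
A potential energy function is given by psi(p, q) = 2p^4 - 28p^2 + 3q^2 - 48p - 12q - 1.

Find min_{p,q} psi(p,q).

psi(p,q) separates as A(p) + B(q) − 1, so its minimum is min A + min B − 1.
A'(p) = 8(p - 3)(p + 1)(p + 2) vanishes at p ∈ {-2, -1, 3}; B'(q) = 6q - 12 vanishes at q ∈ {2}.
Local minima of A (where A''>0): A(-2)=16, A(3)=-234. Local minima of B: B(2)=-12.
So the global minimum of psi is A(3) + B(2) − 1 = -234 − 12 − 1 = -247, attained at (3, 2).

-247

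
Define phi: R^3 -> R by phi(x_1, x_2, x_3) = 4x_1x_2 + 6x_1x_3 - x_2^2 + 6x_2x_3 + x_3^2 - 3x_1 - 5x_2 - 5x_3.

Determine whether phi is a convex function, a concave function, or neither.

neither

phi is quadratic, so its Hessian is the constant matrix H = [[0, 4, 6], [4, -2, 6], [6, 6, 2]].
Leading principal minors: 0, -16, 328.
Neither pattern holds ⇒ H is indefinite ⇒ neither convex nor concave.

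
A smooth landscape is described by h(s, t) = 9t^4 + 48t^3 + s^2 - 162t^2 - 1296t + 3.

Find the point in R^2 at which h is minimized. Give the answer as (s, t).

(0, 3)

h(s,t) separates as P(s) + Q(t) + 3, so its minimum is min P + min Q + 3.
P'(s) = 2s vanishes at s ∈ {0}; Q'(t) = 36(t - 3)(t + 3)(t + 4) vanishes at t ∈ {-4, -3, 3}.
Local minima of P (where P''>0): P(0)=0. Local minima of Q: Q(-4)=1824, Q(3)=-3321.
So the global minimum of h is P(0) + Q(3) + 3 = 0 − 3321 + 3 = -3318, attained at (0, 3).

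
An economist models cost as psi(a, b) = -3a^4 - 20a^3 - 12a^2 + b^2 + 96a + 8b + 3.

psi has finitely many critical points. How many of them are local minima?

psi separates as a function of a plus a function of b, so ∇psi=0 decouples.
∂psi/∂a = -12(a - 1)(a + 2)(a + 4) = 0 at a ∈ {-4, -2, 1}; ∂psi/∂b = 2(b + 4) = 0 at b ∈ {-4}.
The Hessian is diagonal: diag(psi_aa, psi_bb). Second derivatives: psi_aa(-4)=-120, psi_aa(-2)=72, psi_aa(1)=-180; psi_bb(-4)=2.
Local minima occur where both diagonal entries positive: (-2, -4). Count: 1.

1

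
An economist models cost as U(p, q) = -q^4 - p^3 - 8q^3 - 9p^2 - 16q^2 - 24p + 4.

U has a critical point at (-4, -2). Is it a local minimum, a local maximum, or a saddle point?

local minimum

The mixed partial ∂²U/∂p∂q is 0, so the Hessian at any point is diag(U_pp, U_qq) = diag(-6(p + 3), -4(3q^2 + 12q + 8)).
At (-4, -2): H = diag(6, 16).
Both eigenvalues are positive, so H is positive definite: a local minimum.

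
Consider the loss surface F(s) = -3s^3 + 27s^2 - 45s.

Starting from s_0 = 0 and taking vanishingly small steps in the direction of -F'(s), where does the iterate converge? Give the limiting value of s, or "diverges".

F'(s) = -9(s - 5)(s - 1), so F'(0) = -45.
Gradient descent moves in the -F' direction, i.e. s is increasing.
The nearest critical point in that direction is s = 1, where F'' = 36 > 0 (a local minimum). The iterate converges there.

1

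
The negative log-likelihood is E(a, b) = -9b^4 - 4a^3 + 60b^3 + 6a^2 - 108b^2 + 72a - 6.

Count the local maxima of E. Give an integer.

2

E separates as a function of a plus a function of b, so ∇E=0 decouples.
∂E/∂a = -12(a - 3)(a + 2) = 0 at a ∈ {-2, 3}; ∂E/∂b = -36b(b - 3)(b - 2) = 0 at b ∈ {0, 2, 3}.
The Hessian is diagonal: diag(E_aa, E_bb). Second derivatives: E_aa(-2)=60, E_aa(3)=-60; E_bb(0)=-216, E_bb(2)=72, E_bb(3)=-108.
Local maxima occur where both diagonal entries negative: (3, 0), (3, 3). Count: 2.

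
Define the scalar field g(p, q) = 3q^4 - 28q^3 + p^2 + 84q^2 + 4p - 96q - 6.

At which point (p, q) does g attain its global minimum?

(-2, 4)

g(p,q) separates as A(p) + B(q) − 6, so its minimum is min A + min B − 6.
A'(p) = 2p + 4 vanishes at p ∈ {-2}; B'(q) = 12(q - 4)(q - 2)(q - 1) vanishes at q ∈ {1, 2, 4}.
Local minima of A (where A''>0): A(-2)=-4. Local minima of B: B(1)=-37, B(4)=-64.
So the global minimum of g is A(-2) + B(4) − 6 = -4 − 64 − 6 = -74, attained at (-2, 4).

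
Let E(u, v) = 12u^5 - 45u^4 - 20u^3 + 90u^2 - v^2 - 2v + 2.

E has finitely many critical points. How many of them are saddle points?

E separates as a function of u plus a function of v, so ∇E=0 decouples.
∂E/∂u = 60u(u - 3)(u - 1)(u + 1) = 0 at u ∈ {-1, 0, 1, 3}; ∂E/∂v = -2(v + 1) = 0 at v ∈ {-1}.
The Hessian is diagonal: diag(E_uu, E_vv). Second derivatives: E_uu(-1)=-480, E_uu(0)=180, E_uu(1)=-240, E_uu(3)=1440; E_vv(-1)=-2.
Saddle points occur where the two diagonal entries have opposite signs: (0, -1), (3, -1). Count: 2.

2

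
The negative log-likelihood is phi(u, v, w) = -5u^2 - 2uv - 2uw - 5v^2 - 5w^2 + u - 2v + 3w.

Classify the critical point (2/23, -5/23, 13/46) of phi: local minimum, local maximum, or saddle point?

local maximum

The Hessian is constant: H = [[-10, -2, -2], [-2, -10, 0], [-2, 0, -10]].
Leading principal minors: Δ₁ = -10, Δ₂ = 96, Δ₃ = -920.
The minors alternate sign starting negative (−, +, −), so H is negative definite: a local maximum.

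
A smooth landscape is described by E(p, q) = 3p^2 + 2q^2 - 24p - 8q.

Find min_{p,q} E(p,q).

E(p,q) separates as A(p) + B(q), so its minimum is min A + min B.
A'(p) = 6p - 24 vanishes at p ∈ {4}; B'(q) = 4q - 8 vanishes at q ∈ {2}.
Local minima of A (where A''>0): A(4)=-48. Local minima of B: B(2)=-8.
So the global minimum of E is A(4) + B(2) = -48 − 8 = -56, attained at (4, 2).

-56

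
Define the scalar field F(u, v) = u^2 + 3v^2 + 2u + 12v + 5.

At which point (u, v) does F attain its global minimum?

F(u,v) separates as P(u) + Q(v) + 5, so its minimum is min P + min Q + 5.
P'(u) = 2u + 2 vanishes at u ∈ {-1}; Q'(v) = 6v + 12 vanishes at v ∈ {-2}.
Local minima of P (where P''>0): P(-1)=-1. Local minima of Q: Q(-2)=-12.
So the global minimum of F is P(-1) + Q(-2) + 5 = -1 − 12 + 5 = -8, attained at (-1, -2).

(-1, -2)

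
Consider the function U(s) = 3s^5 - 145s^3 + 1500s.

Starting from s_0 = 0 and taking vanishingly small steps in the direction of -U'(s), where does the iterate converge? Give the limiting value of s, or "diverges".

U'(s) = 15(s - 5)(s - 2)(s + 2)(s + 5), so U'(0) = 1500.
Gradient descent moves in the -U' direction, i.e. s is decreasing.
The nearest critical point in that direction is s = -2, where U'' = 1260 > 0 (a local minimum). The iterate converges there.

-2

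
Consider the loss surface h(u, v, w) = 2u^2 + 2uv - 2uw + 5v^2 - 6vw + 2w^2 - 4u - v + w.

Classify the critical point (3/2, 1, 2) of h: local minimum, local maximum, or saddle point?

The Hessian is constant: H = [[4, 2, -2], [2, 10, -6], [-2, -6, 4]].
Leading principal minors: Δ₁ = 4, Δ₂ = 36, Δ₃ = 8.
All leading minors are positive, so H is positive definite: a local minimum.

local minimum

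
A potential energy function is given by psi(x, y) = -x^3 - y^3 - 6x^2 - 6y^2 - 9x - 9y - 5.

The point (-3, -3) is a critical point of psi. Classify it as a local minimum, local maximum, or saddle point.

The mixed partial ∂²psi/∂x∂y is 0, so the Hessian at any point is diag(psi_xx, psi_yy) = diag(-6(x + 2), -6(y + 2)).
At (-3, -3): H = diag(6, 6).
Both eigenvalues are positive, so H is positive definite: a local minimum.

local minimum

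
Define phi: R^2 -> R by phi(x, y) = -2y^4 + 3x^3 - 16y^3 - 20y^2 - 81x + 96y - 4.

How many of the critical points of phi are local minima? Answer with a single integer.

1

phi separates as a function of x plus a function of y, so ∇phi=0 decouples.
∂phi/∂x = 9(x - 3)(x + 3) = 0 at x ∈ {-3, 3}; ∂phi/∂y = -8(y - 1)(y + 3)(y + 4) = 0 at y ∈ {-4, -3, 1}.
The Hessian is diagonal: diag(phi_xx, phi_yy). Second derivatives: phi_xx(-3)=-54, phi_xx(3)=54; phi_yy(-4)=-40, phi_yy(-3)=32, phi_yy(1)=-160.
Local minima occur where both diagonal entries positive: (3, -3). Count: 1.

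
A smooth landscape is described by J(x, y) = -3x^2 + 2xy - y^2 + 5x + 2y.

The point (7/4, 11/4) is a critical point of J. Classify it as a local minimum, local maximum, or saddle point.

local maximum

The Hessian of J is constant: H = [[-6, 2], [2, -2]].
det(H) = (-6)·(-2) − 2² = 8.
det(H) > 0 and tr(H) = -8 < 0, so H is negative definite and the point is a local maximum.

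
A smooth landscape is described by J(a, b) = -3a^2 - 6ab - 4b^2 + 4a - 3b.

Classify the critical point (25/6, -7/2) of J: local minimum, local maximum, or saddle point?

local maximum

The Hessian of J is constant: H = [[-6, -6], [-6, -8]].
det(H) = (-6)·(-8) − (-6)² = 12.
det(H) > 0 and tr(H) = -14 < 0, so H is negative definite and the point is a local maximum.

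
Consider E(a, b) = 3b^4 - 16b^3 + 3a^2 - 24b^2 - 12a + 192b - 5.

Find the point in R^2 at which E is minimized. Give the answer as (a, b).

(2, -2)

E(a,b) separates as P(a) + Q(b) − 5, so its minimum is min P + min Q − 5.
P'(a) = 6a - 12 vanishes at a ∈ {2}; Q'(b) = 12(b - 4)(b - 2)(b + 2) vanishes at b ∈ {-2, 2, 4}.
Local minima of P (where P''>0): P(2)=-12. Local minima of Q: Q(-2)=-304, Q(4)=128.
So the global minimum of E is P(2) + Q(-2) − 5 = -12 − 304 − 5 = -321, attained at (2, -2).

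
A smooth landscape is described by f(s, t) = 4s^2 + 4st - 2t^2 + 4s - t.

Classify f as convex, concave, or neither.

neither

f is quadratic, so its Hessian is the constant matrix H = [[8, 4], [4, -4]].
det(H) = -48, tr(H) = 4.
det(H) < 0, so H is indefinite: neither convex nor concave.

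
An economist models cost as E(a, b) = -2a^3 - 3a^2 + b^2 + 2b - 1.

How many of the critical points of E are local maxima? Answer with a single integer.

0

E separates as a function of a plus a function of b, so ∇E=0 decouples.
∂E/∂a = -6a(a + 1) = 0 at a ∈ {-1, 0}; ∂E/∂b = 2(b + 1) = 0 at b ∈ {-1}.
The Hessian is diagonal: diag(E_aa, E_bb). Second derivatives: E_aa(-1)=6, E_aa(0)=-6; E_bb(-1)=2.
Local maxima occur where both diagonal entries negative: none. Count: 0.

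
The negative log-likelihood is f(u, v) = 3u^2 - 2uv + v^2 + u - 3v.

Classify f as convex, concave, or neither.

convex

f is quadratic, so its Hessian is the constant matrix H = [[6, -2], [-2, 2]].
det(H) = 8, tr(H) = 8.
det(H) > 0 and tr(H) > 0, so H is positive definite everywhere: convex.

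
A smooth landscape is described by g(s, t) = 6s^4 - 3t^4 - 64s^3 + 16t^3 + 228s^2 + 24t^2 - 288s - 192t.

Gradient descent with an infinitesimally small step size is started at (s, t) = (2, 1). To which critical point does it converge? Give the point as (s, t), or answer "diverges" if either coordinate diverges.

(1, 2)

g is separable, so gradient descent decouples: s follows -∂g/∂s, t follows -∂g/∂t.
∂g/∂s = 24(s - 4)(s - 3)(s - 1); at s=2 this is 48, so s decreases.
∂g/∂t = -12(t - 4)(t - 2)(t + 2); at t=1 this is -108, so t increases.
s converges to its nearest critical value 1 (a local min of the s-part); t converges to 2. The iterate converges to (1, 2).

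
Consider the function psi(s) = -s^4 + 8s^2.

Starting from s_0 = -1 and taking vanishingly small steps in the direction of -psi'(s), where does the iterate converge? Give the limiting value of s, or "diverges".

psi'(s) = -4s(s - 2)(s + 2), so psi'(-1) = -12.
Gradient descent moves in the -psi' direction, i.e. s is increasing.
The nearest critical point in that direction is s = 0, where psi'' = 16 > 0 (a local minimum). The iterate converges there.

0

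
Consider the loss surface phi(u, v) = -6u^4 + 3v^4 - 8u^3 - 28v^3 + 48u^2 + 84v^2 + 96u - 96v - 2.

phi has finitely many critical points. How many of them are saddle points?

phi separates as a function of u plus a function of v, so ∇phi=0 decouples.
∂phi/∂u = -24(u - 2)(u + 1)(u + 2) = 0 at u ∈ {-2, -1, 2}; ∂phi/∂v = 12(v - 4)(v - 2)(v - 1) = 0 at v ∈ {1, 2, 4}.
The Hessian is diagonal: diag(phi_uu, phi_vv). Second derivatives: phi_uu(-2)=-96, phi_uu(-1)=72, phi_uu(2)=-288; phi_vv(1)=36, phi_vv(2)=-24, phi_vv(4)=72.
Saddle points occur where the two diagonal entries have opposite signs: (-2, 1), (-2, 4), (-1, 2), (2, 1), (2, 4). Count: 5.

5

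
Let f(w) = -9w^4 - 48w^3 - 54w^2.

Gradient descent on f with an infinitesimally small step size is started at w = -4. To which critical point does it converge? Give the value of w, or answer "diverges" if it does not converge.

diverges

f'(w) = -36w(w + 1)(w + 3), so f'(-4) = 432.
Gradient descent moves in the -f' direction, i.e. w is decreasing.
There is no critical point below w=-4, and f' keeps the same sign, so the iterate runs off to −∞.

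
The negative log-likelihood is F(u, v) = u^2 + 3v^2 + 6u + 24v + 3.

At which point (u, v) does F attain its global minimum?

F(u,v) separates as P(u) + Q(v) + 3, so its minimum is min P + min Q + 3.
P'(u) = 2u + 6 vanishes at u ∈ {-3}; Q'(v) = 6v + 24 vanishes at v ∈ {-4}.
Local minima of P (where P''>0): P(-3)=-9. Local minima of Q: Q(-4)=-48.
So the global minimum of F is P(-3) + Q(-4) + 3 = -9 − 48 + 3 = -54, attained at (-3, -4).

(-3, -4)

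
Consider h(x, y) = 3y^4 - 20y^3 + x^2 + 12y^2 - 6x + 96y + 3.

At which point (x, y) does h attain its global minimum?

(3, -1)

h(x,y) separates as P(x) + Q(y) + 3, so its minimum is min P + min Q + 3.
P'(x) = 2x - 6 vanishes at x ∈ {3}; Q'(y) = 12(y - 4)(y - 2)(y + 1) vanishes at y ∈ {-1, 2, 4}.
Local minima of P (where P''>0): P(3)=-9. Local minima of Q: Q(-1)=-61, Q(4)=64.
So the global minimum of h is P(3) + Q(-1) + 3 = -9 − 61 + 3 = -67, attained at (3, -1).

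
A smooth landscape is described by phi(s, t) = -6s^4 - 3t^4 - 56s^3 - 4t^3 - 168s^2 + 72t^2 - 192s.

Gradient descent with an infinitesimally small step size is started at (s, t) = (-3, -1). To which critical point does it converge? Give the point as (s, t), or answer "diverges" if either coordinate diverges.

phi is separable, so gradient descent decouples: s follows -∂phi/∂s, t follows -∂phi/∂t.
∂phi/∂s = -24(s + 1)(s + 2)(s + 4); at s=-3 this is -48, so s increases.
∂phi/∂t = -12t(t - 3)(t + 4); at t=-1 this is -144, so t increases.
s converges to its nearest critical value -2 (a local min of the s-part); t converges to 0. The iterate converges to (-2, 0).

(-2, 0)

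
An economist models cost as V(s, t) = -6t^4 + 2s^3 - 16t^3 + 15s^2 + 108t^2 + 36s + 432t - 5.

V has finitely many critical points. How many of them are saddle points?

3

V separates as a function of s plus a function of t, so ∇V=0 decouples.
∂V/∂s = 6(s + 2)(s + 3) = 0 at s ∈ {-3, -2}; ∂V/∂t = -24(t - 3)(t + 2)(t + 3) = 0 at t ∈ {-3, -2, 3}.
The Hessian is diagonal: diag(V_ss, V_tt). Second derivatives: V_ss(-3)=-6, V_ss(-2)=6; V_tt(-3)=-144, V_tt(-2)=120, V_tt(3)=-720.
Saddle points occur where the two diagonal entries have opposite signs: (-3, -2), (-2, -3), (-2, 3). Count: 3.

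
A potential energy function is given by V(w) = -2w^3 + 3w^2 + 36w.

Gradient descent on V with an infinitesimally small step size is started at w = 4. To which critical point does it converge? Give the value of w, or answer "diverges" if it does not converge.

diverges

V'(w) = -6(w - 3)(w + 2), so V'(4) = -36.
Gradient descent moves in the -V' direction, i.e. w is increasing.
There is no critical point above w=4, and V' keeps the same sign, so the iterate runs off to +∞.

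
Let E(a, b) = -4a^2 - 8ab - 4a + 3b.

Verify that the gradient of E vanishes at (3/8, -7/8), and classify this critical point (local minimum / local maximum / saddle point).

saddle point

∇E = (-8a - 8b - 4, -8a + 3); substituting (3/8, -7/8) gives ∇E = (0, 0), so (3/8, -7/8) is indeed a critical point.
The Hessian of E is constant: H = [[-8, -8], [-8, 0]].
det(H) = (-8)·0 − (-8)² = -64.
Since det(H) < 0, H is indefinite and the critical point is a saddle point.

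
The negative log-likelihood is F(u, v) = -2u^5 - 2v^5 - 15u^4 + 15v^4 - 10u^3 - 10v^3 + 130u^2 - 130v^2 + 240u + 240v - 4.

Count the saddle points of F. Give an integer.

F separates as a function of u plus a function of v, so ∇F=0 decouples.
∂F/∂u = -10(u - 2)(u + 1)(u + 3)(u + 4) = 0 at u ∈ {-4, -3, -1, 2}; ∂F/∂v = -10(v - 4)(v - 3)(v - 1)(v + 2) = 0 at v ∈ {-2, 1, 3, 4}.
The Hessian is diagonal: diag(F_uu, F_vv). Second derivatives: F_uu(-4)=180, F_uu(-3)=-100, F_uu(-1)=180, F_uu(2)=-900; F_vv(-2)=900, F_vv(1)=-180, F_vv(3)=100, F_vv(4)=-180.
Saddle points occur where the two diagonal entries have opposite signs: (-4, 1), (-4, 4), (-3, -2), (-3, 3), (-1, 1), (-1, 4), (2, -2), (2, 3). Count: 8.

8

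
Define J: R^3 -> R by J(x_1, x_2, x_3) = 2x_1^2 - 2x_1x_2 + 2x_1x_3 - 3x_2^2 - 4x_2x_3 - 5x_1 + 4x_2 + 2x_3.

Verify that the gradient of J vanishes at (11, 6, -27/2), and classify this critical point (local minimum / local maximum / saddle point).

∇J = (4x_1 - 2x_2 + 2x_3 - 5, -2x_1 - 6x_2 - 4x_3 + 4, 2x_1 - 4x_2 + 2); substituting (11, 6, -27/2) gives ∇J = (0, 0, 0), so (11, 6, -27/2) is indeed a critical point.
The Hessian is constant: H = [[4, -2, 2], [-2, -6, -4], [2, -4, 0]].
Leading principal minors: Δ₁ = 4, Δ₂ = -28, Δ₃ = -8.
The minors fit neither the all-positive nor the alternating-sign pattern, so H is indefinite: a saddle point.

saddle point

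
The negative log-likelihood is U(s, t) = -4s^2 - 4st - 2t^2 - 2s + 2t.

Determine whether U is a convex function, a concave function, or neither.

concave

U is quadratic, so its Hessian is the constant matrix H = [[-8, -4], [-4, -4]].
det(H) = 16, tr(H) = -12.
det(H) > 0 and tr(H) < 0, so H is negative definite everywhere: concave.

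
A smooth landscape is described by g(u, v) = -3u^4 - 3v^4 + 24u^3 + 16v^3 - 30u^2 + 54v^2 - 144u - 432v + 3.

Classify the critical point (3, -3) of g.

saddle point

The mixed partial ∂²g/∂u∂v is 0, so the Hessian at any point is diag(g_uu, g_vv) = diag(12(-3u^2 + 12u - 5), 12(-3v^2 + 8v + 9)).
At (3, -3): H = diag(48, -504).
The eigenvalues have opposite signs, so H is indefinite: a saddle point.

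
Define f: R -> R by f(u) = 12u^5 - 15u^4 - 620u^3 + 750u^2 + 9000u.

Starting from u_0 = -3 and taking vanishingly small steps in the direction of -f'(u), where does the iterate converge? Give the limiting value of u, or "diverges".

f'(u) = 60(u - 5)(u - 3)(u + 2)(u + 5), so f'(-3) = -5760.
Gradient descent moves in the -f' direction, i.e. u is increasing.
The nearest critical point in that direction is u = -2, where f'' = 6300 > 0 (a local minimum). The iterate converges there.

-2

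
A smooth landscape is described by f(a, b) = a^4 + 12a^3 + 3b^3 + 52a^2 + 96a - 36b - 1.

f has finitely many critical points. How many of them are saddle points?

f separates as a function of a plus a function of b, so ∇f=0 decouples.
∂f/∂a = 4(a + 2)(a + 3)(a + 4) = 0 at a ∈ {-4, -3, -2}; ∂f/∂b = 9(b - 2)(b + 2) = 0 at b ∈ {-2, 2}.
The Hessian is diagonal: diag(f_aa, f_bb). Second derivatives: f_aa(-4)=8, f_aa(-3)=-4, f_aa(-2)=8; f_bb(-2)=-36, f_bb(2)=36.
Saddle points occur where the two diagonal entries have opposite signs: (-4, -2), (-3, 2), (-2, -2). Count: 3.

3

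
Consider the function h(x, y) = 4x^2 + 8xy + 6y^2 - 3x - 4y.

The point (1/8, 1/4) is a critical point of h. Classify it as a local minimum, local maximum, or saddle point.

local minimum

The Hessian of h is constant: H = [[8, 8], [8, 12]].
det(H) = 8·12 − 8² = 32.
det(H) > 0 and tr(H) = 20 > 0, so H is positive definite and the point is a local minimum.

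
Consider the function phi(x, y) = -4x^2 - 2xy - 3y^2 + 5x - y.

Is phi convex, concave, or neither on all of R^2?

phi is quadratic, so its Hessian is the constant matrix H = [[-8, -2], [-2, -6]].
det(H) = 44, tr(H) = -14.
det(H) > 0 and tr(H) < 0, so H is negative definite everywhere: concave.

concave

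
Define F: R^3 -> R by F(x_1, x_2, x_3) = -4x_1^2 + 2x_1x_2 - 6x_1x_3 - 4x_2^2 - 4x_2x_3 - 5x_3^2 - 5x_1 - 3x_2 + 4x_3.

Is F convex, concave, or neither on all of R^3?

concave

F is quadratic, so its Hessian is the constant matrix H = [[-8, 2, -6], [2, -8, -4], [-6, -4, -10]].
Leading principal minors: -8, 60, -88.
Signs alternate −, +, − ⇒ H ≺ 0 ⇒ concave.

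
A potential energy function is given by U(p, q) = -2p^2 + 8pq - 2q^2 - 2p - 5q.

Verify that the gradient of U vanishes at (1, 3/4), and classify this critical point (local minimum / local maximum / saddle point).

∇U = (-4p + 8q - 2, 8p - 4q - 5); substituting (1, 3/4) gives ∇U = (0, 0), so (1, 3/4) is indeed a critical point.
The Hessian of U is constant: H = [[-4, 8], [8, -4]].
det(H) = (-4)·(-4) − 8² = -48.
Since det(H) < 0, H is indefinite and the critical point is a saddle point.

saddle point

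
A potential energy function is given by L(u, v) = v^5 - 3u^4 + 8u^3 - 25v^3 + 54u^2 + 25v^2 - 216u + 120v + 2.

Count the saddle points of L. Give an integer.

L separates as a function of u plus a function of v, so ∇L=0 decouples.
∂L/∂u = -12(u - 3)(u - 2)(u + 3) = 0 at u ∈ {-3, 2, 3}; ∂L/∂v = 5(v - 3)(v - 2)(v + 1)(v + 4) = 0 at v ∈ {-4, -1, 2, 3}.
The Hessian is diagonal: diag(L_uu, L_vv). Second derivatives: L_uu(-3)=-360, L_uu(2)=60, L_uu(3)=-72; L_vv(-4)=-630, L_vv(-1)=180, L_vv(2)=-90, L_vv(3)=140.
Saddle points occur where the two diagonal entries have opposite signs: (-3, -1), (-3, 3), (2, -4), (2, 2), (3, -1), (3, 3). Count: 6.

6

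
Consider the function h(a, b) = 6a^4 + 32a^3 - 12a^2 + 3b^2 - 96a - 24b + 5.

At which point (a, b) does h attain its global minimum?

h(a,b) separates as P(a) + Q(b) + 5, so its minimum is min P + min Q + 5.
P'(a) = 24(a - 1)(a + 1)(a + 4) vanishes at a ∈ {-4, -1, 1}; Q'(b) = 6b - 24 vanishes at b ∈ {4}.
Local minima of P (where P''>0): P(-4)=-320, P(1)=-70. Local minima of Q: Q(4)=-48.
So the global minimum of h is P(-4) + Q(4) + 5 = -320 − 48 + 5 = -363, attained at (-4, 4).

(-4, 4)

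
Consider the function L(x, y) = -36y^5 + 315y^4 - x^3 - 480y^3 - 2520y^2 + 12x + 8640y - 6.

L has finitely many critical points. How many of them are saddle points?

L separates as a function of x plus a function of y, so ∇L=0 decouples.
∂L/∂x = -3(x - 2)(x + 2) = 0 at x ∈ {-2, 2}; ∂L/∂y = -180(y - 4)(y - 3)(y - 2)(y + 2) = 0 at y ∈ {-2, 2, 3, 4}.
The Hessian is diagonal: diag(L_xx, L_yy). Second derivatives: L_xx(-2)=12, L_xx(2)=-12; L_yy(-2)=21600, L_yy(2)=-1440, L_yy(3)=900, L_yy(4)=-2160.
Saddle points occur where the two diagonal entries have opposite signs: (-2, 2), (-2, 4), (2, -2), (2, 3). Count: 4.

4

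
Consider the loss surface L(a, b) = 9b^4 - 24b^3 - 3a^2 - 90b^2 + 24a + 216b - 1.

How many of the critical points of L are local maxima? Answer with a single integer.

1

L separates as a function of a plus a function of b, so ∇L=0 decouples.
∂L/∂a = -6(a - 4) = 0 at a ∈ {4}; ∂L/∂b = 36(b - 3)(b - 1)(b + 2) = 0 at b ∈ {-2, 1, 3}.
The Hessian is diagonal: diag(L_aa, L_bb). Second derivatives: L_aa(4)=-6; L_bb(-2)=540, L_bb(1)=-216, L_bb(3)=360.
Local maxima occur where both diagonal entries negative: (4, 1). Count: 1.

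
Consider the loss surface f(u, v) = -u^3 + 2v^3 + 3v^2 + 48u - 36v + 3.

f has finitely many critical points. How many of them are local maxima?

f separates as a function of u plus a function of v, so ∇f=0 decouples.
∂f/∂u = -3(u - 4)(u + 4) = 0 at u ∈ {-4, 4}; ∂f/∂v = 6(v - 2)(v + 3) = 0 at v ∈ {-3, 2}.
The Hessian is diagonal: diag(f_uu, f_vv). Second derivatives: f_uu(-4)=24, f_uu(4)=-24; f_vv(-3)=-30, f_vv(2)=30.
Local maxima occur where both diagonal entries negative: (4, -3). Count: 1.

1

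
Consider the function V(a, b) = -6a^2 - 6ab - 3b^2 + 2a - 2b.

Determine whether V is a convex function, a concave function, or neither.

concave

V is quadratic, so its Hessian is the constant matrix H = [[-12, -6], [-6, -6]].
det(H) = 36, tr(H) = -18.
det(H) > 0 and tr(H) < 0, so H is negative definite everywhere: concave.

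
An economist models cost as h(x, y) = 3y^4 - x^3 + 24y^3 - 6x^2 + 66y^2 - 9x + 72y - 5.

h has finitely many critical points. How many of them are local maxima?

1

h separates as a function of x plus a function of y, so ∇h=0 decouples.
∂h/∂x = -3(x + 1)(x + 3) = 0 at x ∈ {-3, -1}; ∂h/∂y = 12(y + 1)(y + 2)(y + 3) = 0 at y ∈ {-3, -2, -1}.
The Hessian is diagonal: diag(h_xx, h_yy). Second derivatives: h_xx(-3)=6, h_xx(-1)=-6; h_yy(-3)=24, h_yy(-2)=-12, h_yy(-1)=24.
Local maxima occur where both diagonal entries negative: (-1, -2). Count: 1.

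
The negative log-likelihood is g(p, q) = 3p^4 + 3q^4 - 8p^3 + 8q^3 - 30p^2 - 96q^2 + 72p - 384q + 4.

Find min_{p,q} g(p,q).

-1940

g(p,q) separates as A(p) + B(q) + 4, so its minimum is min A + min B + 4.
A'(p) = 12(p - 3)(p - 1)(p + 2) vanishes at p ∈ {-2, 1, 3}; B'(q) = 12(q - 4)(q + 2)(q + 4) vanishes at q ∈ {-4, -2, 4}.
Local minima of A (where A''>0): A(-2)=-152, A(3)=-27. Local minima of B: B(-4)=256, B(4)=-1792.
So the global minimum of g is A(-2) + B(4) + 4 = -152 − 1792 + 4 = -1940, attained at (-2, 4).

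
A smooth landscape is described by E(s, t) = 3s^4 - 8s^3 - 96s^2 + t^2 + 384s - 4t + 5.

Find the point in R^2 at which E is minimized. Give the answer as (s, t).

E(s,t) separates as P(s) + Q(t) + 5, so its minimum is min P + min Q + 5.
P'(s) = 12(s - 4)(s - 2)(s + 4) vanishes at s ∈ {-4, 2, 4}; Q'(t) = 2(t - 2) vanishes at t ∈ {2}.
Local minima of P (where P''>0): P(-4)=-1792, P(4)=256. Local minima of Q: Q(2)=-4.
So the global minimum of E is P(-4) + Q(2) + 5 = -1792 − 4 + 5 = -1791, attained at (-4, 2).

(-4, 2)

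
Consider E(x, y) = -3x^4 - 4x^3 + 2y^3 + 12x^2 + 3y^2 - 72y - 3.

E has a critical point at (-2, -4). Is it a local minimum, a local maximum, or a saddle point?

The mixed partial ∂²E/∂x∂y is 0, so the Hessian at any point is diag(E_xx, E_yy) = diag(12(-3x^2 - 2x + 2), 6(2y + 1)).
At (-2, -4): H = diag(-72, -42).
Both eigenvalues are negative, so H is negative definite: a local maximum.

local maximum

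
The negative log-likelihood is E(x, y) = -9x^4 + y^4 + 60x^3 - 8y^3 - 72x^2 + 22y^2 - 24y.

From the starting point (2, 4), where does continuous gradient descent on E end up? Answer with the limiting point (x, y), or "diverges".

E is separable, so gradient descent decouples: x follows -∂E/∂x, y follows -∂E/∂y.
∂E/∂x = -36x(x - 4)(x - 1); at x=2 this is 144, so x decreases.
∂E/∂y = 4(y - 3)(y - 2)(y - 1); at y=4 this is 24, so y decreases.
x converges to its nearest critical value 1 (a local min of the x-part); y converges to 3. The iterate converges to (1, 3).

(1, 3)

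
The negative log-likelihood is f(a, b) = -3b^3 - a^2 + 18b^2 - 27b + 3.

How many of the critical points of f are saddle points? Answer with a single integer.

1

f separates as a function of a plus a function of b, so ∇f=0 decouples.
∂f/∂a = -2a = 0 at a ∈ {0}; ∂f/∂b = -9(b - 3)(b - 1) = 0 at b ∈ {1, 3}.
The Hessian is diagonal: diag(f_aa, f_bb). Second derivatives: f_aa(0)=-2; f_bb(1)=18, f_bb(3)=-18.
Saddle points occur where the two diagonal entries have opposite signs: (0, 1). Count: 1.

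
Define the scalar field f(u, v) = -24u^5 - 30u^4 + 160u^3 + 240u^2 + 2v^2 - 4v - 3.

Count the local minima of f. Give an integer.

2

f separates as a function of u plus a function of v, so ∇f=0 decouples.
∂f/∂u = -120u(u - 2)(u + 1)(u + 2) = 0 at u ∈ {-2, -1, 0, 2}; ∂f/∂v = 4(v - 1) = 0 at v ∈ {1}.
The Hessian is diagonal: diag(f_uu, f_vv). Second derivatives: f_uu(-2)=960, f_uu(-1)=-360, f_uu(0)=480, f_uu(2)=-2880; f_vv(1)=4.
Local minima occur where both diagonal entries positive: (-2, 1), (0, 1). Count: 2.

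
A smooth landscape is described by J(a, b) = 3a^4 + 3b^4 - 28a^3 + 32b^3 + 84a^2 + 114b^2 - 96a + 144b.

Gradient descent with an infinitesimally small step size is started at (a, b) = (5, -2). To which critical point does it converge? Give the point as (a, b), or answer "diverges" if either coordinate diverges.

(4, -1)

J is separable, so gradient descent decouples: a follows -∂J/∂a, b follows -∂J/∂b.
∂J/∂a = 12(a - 4)(a - 2)(a - 1); at a=5 this is 144, so a decreases.
∂J/∂b = 12(b + 1)(b + 3)(b + 4); at b=-2 this is -24, so b increases.
a converges to its nearest critical value 4 (a local min of the a-part); b converges to -1. The iterate converges to (4, -1).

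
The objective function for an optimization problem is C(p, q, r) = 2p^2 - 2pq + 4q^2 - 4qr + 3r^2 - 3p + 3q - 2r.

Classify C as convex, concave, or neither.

convex

C is quadratic, so its Hessian is the constant matrix H = [[4, -2, 0], [-2, 8, -4], [0, -4, 6]].
Leading principal minors: 4, 28, 104.
All positive ⇒ H ≻ 0 ⇒ convex.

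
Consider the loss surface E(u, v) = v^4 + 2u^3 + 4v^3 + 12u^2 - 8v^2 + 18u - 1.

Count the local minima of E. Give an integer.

E separates as a function of u plus a function of v, so ∇E=0 decouples.
∂E/∂u = 6(u + 1)(u + 3) = 0 at u ∈ {-3, -1}; ∂E/∂v = 4v(v - 1)(v + 4) = 0 at v ∈ {-4, 0, 1}.
The Hessian is diagonal: diag(E_uu, E_vv). Second derivatives: E_uu(-3)=-12, E_uu(-1)=12; E_vv(-4)=80, E_vv(0)=-16, E_vv(1)=20.
Local minima occur where both diagonal entries positive: (-1, -4), (-1, 1). Count: 2.

2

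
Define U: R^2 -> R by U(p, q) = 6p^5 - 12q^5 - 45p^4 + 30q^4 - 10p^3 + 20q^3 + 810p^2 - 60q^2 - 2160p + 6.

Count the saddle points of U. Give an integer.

U separates as a function of p plus a function of q, so ∇U=0 decouples.
∂U/∂p = 30(p - 4)(p - 3)(p - 2)(p + 3) = 0 at p ∈ {-3, 2, 3, 4}; ∂U/∂q = -60q(q - 2)(q - 1)(q + 1) = 0 at q ∈ {-1, 0, 1, 2}.
The Hessian is diagonal: diag(U_pp, U_qq). Second derivatives: U_pp(-3)=-6300, U_pp(2)=300, U_pp(3)=-180, U_pp(4)=420; U_qq(-1)=360, U_qq(0)=-120, U_qq(1)=120, U_qq(2)=-360.
Saddle points occur where the two diagonal entries have opposite signs: (-3, -1), (-3, 1), (2, 0), (2, 2), (3, -1), (3, 1), (4, 0), (4, 2). Count: 8.

8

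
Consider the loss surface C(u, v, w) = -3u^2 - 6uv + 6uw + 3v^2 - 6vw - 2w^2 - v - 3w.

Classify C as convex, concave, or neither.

neither

C is quadratic, so its Hessian is the constant matrix H = [[-6, -6, 6], [-6, 6, -6], [6, -6, -4]].
Leading principal minors: -6, -72, 720.
Neither pattern holds ⇒ H is indefinite ⇒ neither convex nor concave.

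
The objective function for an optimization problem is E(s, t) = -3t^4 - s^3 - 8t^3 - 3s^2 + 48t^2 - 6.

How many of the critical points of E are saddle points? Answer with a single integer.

3

E separates as a function of s plus a function of t, so ∇E=0 decouples.
∂E/∂s = -3s(s + 2) = 0 at s ∈ {-2, 0}; ∂E/∂t = -12t(t - 2)(t + 4) = 0 at t ∈ {-4, 0, 2}.
The Hessian is diagonal: diag(E_ss, E_tt). Second derivatives: E_ss(-2)=6, E_ss(0)=-6; E_tt(-4)=-288, E_tt(0)=96, E_tt(2)=-144.
Saddle points occur where the two diagonal entries have opposite signs: (-2, -4), (-2, 2), (0, 0). Count: 3.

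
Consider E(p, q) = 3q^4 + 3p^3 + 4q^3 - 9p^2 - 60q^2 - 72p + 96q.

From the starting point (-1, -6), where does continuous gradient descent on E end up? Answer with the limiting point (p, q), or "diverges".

E is separable, so gradient descent decouples: p follows -∂E/∂p, q follows -∂E/∂q.
∂E/∂p = 9(p - 4)(p + 2); at p=-1 this is -45, so p increases.
∂E/∂q = 12(q - 2)(q - 1)(q + 4); at q=-6 this is -1344, so q increases.
p converges to its nearest critical value 4 (a local min of the p-part); q converges to -4. The iterate converges to (4, -4).

(4, -4)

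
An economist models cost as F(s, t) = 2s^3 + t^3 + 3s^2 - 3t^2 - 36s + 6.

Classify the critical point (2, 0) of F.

saddle point

The mixed partial ∂²F/∂s∂t is 0, so the Hessian at any point is diag(F_ss, F_tt) = diag(6(2s + 1), 6(t - 1)).
At (2, 0): H = diag(30, -6).
The eigenvalues have opposite signs, so H is indefinite: a saddle point.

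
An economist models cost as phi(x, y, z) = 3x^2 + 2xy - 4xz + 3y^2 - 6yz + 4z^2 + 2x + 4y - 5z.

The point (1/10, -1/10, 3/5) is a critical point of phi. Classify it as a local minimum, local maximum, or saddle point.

local minimum

The Hessian is constant: H = [[6, 2, -4], [2, 6, -6], [-4, -6, 8]].
Leading principal minors: Δ₁ = 6, Δ₂ = 32, Δ₃ = 40.
All leading minors are positive, so H is positive definite: a local minimum.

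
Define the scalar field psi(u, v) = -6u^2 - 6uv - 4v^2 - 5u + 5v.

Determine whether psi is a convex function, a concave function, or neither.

psi is quadratic, so its Hessian is the constant matrix H = [[-12, -6], [-6, -8]].
det(H) = 60, tr(H) = -20.
det(H) > 0 and tr(H) < 0, so H is negative definite everywhere: concave.

concave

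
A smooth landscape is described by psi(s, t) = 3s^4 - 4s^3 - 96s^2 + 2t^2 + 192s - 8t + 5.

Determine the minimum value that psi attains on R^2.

-1283

psi(s,t) separates as P(s) + Q(t) + 5, so its minimum is min P + min Q + 5.
P'(s) = 12(s - 4)(s - 1)(s + 4) vanishes at s ∈ {-4, 1, 4}; Q'(t) = 4(t - 2) vanishes at t ∈ {2}.
Local minima of P (where P''>0): P(-4)=-1280, P(4)=-256. Local minima of Q: Q(2)=-8.
So the global minimum of psi is P(-4) + Q(2) + 5 = -1280 − 8 + 5 = -1283, attained at (-4, 2).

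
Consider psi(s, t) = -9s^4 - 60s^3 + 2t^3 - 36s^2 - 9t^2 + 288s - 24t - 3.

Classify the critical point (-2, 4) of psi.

local minimum

The mixed partial ∂²psi/∂s∂t is 0, so the Hessian at any point is diag(psi_ss, psi_tt) = diag(-36(3s^2 + 10s + 2), 6(2t - 3)).
At (-2, 4): H = diag(216, 30).
Both eigenvalues are positive, so H is positive definite: a local minimum.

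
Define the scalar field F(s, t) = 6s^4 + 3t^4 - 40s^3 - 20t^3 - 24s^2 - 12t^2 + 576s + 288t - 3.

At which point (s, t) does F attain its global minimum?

(-2, -2)

F(s,t) separates as P(s) + Q(t) − 3, so its minimum is min P + min Q − 3.
P'(s) = 24(s - 4)(s - 3)(s + 2) vanishes at s ∈ {-2, 3, 4}; Q'(t) = 12(t - 4)(t - 3)(t + 2) vanishes at t ∈ {-2, 3, 4}.
Local minima of P (where P''>0): P(-2)=-832, P(4)=896. Local minima of Q: Q(-2)=-416, Q(4)=448.
So the global minimum of F is P(-2) + Q(-2) − 3 = -832 − 416 − 3 = -1251, attained at (-2, -2).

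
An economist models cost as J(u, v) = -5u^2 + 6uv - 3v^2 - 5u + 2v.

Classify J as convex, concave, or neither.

J is quadratic, so its Hessian is the constant matrix H = [[-10, 6], [6, -6]].
det(H) = 24, tr(H) = -16.
det(H) > 0 and tr(H) < 0, so H is negative definite everywhere: concave.

concave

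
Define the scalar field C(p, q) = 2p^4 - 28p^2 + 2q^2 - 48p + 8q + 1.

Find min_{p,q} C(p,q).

C(p,q) separates as A(p) + B(q) + 1, so its minimum is min A + min B + 1.
A'(p) = 8(p - 3)(p + 1)(p + 2) vanishes at p ∈ {-2, -1, 3}; B'(q) = 4q + 8 vanishes at q ∈ {-2}.
Local minima of A (where A''>0): A(-2)=16, A(3)=-234. Local minima of B: B(-2)=-8.
So the global minimum of C is A(3) + B(-2) + 1 = -234 − 8 + 1 = -241, attained at (3, -2).

-241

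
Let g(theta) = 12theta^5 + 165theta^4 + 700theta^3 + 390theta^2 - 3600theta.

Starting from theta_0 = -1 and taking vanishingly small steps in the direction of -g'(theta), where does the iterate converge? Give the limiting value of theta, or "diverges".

g'(theta) = 60(theta - 1)(theta + 3)(theta + 4)(theta + 5), so g'(-1) = -2880.
Gradient descent moves in the -g' direction, i.e. theta is increasing.
The nearest critical point in that direction is theta = 1, where g'' = 7200 > 0 (a local minimum). The iterate converges there.

1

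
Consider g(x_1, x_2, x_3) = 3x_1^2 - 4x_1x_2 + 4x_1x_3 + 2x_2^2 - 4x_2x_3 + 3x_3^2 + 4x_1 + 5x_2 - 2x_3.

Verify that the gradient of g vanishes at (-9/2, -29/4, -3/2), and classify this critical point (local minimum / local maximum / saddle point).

local minimum

∇g = (6x_1 - 4x_2 + 4x_3 + 4, -4x_1 + 4x_2 - 4x_3 + 5, 4x_1 - 4x_2 + 6x_3 - 2); substituting (-9/2, -29/4, -3/2) gives ∇g = (0, 0, 0), so (-9/2, -29/4, -3/2) is indeed a critical point.
The Hessian is constant: H = [[6, -4, 4], [-4, 4, -4], [4, -4, 6]].
Leading principal minors: Δ₁ = 6, Δ₂ = 8, Δ₃ = 16.
All leading minors are positive, so H is positive definite: a local minimum.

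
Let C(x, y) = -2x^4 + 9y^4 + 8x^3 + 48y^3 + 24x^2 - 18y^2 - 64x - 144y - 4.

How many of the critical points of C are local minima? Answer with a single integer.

2

C separates as a function of x plus a function of y, so ∇C=0 decouples.
∂C/∂x = -8(x - 4)(x - 1)(x + 2) = 0 at x ∈ {-2, 1, 4}; ∂C/∂y = 36(y - 1)(y + 1)(y + 4) = 0 at y ∈ {-4, -1, 1}.
The Hessian is diagonal: diag(C_xx, C_yy). Second derivatives: C_xx(-2)=-144, C_xx(1)=72, C_xx(4)=-144; C_yy(-4)=540, C_yy(-1)=-216, C_yy(1)=360.
Local minima occur where both diagonal entries positive: (1, -4), (1, 1). Count: 2.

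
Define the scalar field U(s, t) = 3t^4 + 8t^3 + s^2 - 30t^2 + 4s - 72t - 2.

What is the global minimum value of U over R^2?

U(s,t) separates as P(s) + Q(t) − 2, so its minimum is min P + min Q − 2.
P'(s) = 2s + 4 vanishes at s ∈ {-2}; Q'(t) = 12(t - 2)(t + 1)(t + 3) vanishes at t ∈ {-3, -1, 2}.
Local minima of P (where P''>0): P(-2)=-4. Local minima of Q: Q(-3)=-27, Q(2)=-152.
So the global minimum of U is P(-2) + Q(2) − 2 = -4 − 152 − 2 = -158, attained at (-2, 2).

-158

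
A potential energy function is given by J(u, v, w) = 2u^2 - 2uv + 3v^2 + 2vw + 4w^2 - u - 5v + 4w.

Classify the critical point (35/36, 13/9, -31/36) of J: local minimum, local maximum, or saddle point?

local minimum

The Hessian is constant: H = [[4, -2, 0], [-2, 6, 2], [0, 2, 8]].
Leading principal minors: Δ₁ = 4, Δ₂ = 20, Δ₃ = 144.
All leading minors are positive, so H is positive definite: a local minimum.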